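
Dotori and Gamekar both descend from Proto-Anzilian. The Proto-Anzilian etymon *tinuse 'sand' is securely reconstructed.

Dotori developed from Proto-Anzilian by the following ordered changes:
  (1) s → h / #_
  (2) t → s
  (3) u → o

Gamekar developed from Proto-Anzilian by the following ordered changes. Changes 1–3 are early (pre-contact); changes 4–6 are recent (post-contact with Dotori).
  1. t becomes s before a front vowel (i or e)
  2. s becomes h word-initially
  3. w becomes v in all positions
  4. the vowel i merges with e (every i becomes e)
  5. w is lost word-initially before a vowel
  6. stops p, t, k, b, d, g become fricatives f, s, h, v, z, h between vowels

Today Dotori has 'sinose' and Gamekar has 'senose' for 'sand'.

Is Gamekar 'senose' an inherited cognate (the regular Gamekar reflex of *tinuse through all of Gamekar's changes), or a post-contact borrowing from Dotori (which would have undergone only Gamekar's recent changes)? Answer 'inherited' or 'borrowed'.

borrowed

If inherited, *tinuse would pass through all of Gamekar's changes:
Gamekar: *tinuse > sinuse > hinuse > henuse  (by palatalisation, debuccalisation, vowel merger)
If borrowed from Dotori 'sinose' after the early changes, it would undergo only the recent ones:
  rule 4 (vowel merger): sinose → senose
  rule 5 (glide loss): no change (senose)
  rule 6 (intervocalic lenition): no change (senose)
  ⇒ as a loan: senose
Gamekar 'senose' matches the loan outcome 'senose', not the inherited 'henuse' — it skipped the early Gamekar changes, so it was borrowed from Dotori.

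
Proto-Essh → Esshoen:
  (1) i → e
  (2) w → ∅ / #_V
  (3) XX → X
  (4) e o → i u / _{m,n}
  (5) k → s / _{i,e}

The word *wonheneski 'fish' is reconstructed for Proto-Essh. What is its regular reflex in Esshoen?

Esshoen: start from *wonheneski.
  rule 1 (vowel merger): wonheneski → wonheneske
  rule 2 (glide loss): wonheneske → onheneske
  rule 3: no change — onheneske
  rule 4 (pre-nasal raising): onheneske → unhineske
  rule 5 (palatalisation): unhineske → unhinesse
  ⇒ Esshoen unhinesse

unhinesse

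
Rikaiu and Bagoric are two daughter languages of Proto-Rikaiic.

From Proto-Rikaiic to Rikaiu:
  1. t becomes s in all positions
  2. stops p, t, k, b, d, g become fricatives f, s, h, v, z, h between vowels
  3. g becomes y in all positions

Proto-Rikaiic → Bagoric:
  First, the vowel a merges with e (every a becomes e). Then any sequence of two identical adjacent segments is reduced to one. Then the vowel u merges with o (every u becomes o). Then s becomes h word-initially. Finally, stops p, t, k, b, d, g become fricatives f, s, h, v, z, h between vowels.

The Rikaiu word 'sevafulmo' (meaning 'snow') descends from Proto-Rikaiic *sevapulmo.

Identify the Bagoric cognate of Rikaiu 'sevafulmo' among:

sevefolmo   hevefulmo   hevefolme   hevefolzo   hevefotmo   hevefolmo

hevefolmo

Bagoric: *sevapulmo
  sevapulmo → sevepulmo   [vowel merger]
  sevepulmo (rule 2 does not apply)
  sevepulmo → sevepolmo   [vowel merger]
  sevepolmo → hevepolmo   [debuccalisation]
  hevepolmo → hevefolmo   [intervocalic lenition]
  giving Bagoric hevefolmo.
The other candidates each miss or misapply at least one Bagoric change.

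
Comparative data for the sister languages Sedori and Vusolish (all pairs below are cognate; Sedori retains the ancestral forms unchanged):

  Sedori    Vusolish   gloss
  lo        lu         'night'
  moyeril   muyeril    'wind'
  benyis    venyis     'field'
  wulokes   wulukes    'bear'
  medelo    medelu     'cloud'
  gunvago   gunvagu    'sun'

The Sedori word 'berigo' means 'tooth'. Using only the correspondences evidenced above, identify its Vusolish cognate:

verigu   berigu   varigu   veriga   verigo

benyis ~ venyis — Sedori b corresponds to Vusolish v word-initially before a front vowel.
lo ~ lu, medelo ~ medelu — Sedori o corresponds to Vusolish u word-finally.
Applying these to Sedori 'berigo':
  berigo → verigo   (b→v word-initially before a front vowel)
  verigo → verigu   (o→u word-finally)
So the Vusolish cognate is 'verigu'.

verigu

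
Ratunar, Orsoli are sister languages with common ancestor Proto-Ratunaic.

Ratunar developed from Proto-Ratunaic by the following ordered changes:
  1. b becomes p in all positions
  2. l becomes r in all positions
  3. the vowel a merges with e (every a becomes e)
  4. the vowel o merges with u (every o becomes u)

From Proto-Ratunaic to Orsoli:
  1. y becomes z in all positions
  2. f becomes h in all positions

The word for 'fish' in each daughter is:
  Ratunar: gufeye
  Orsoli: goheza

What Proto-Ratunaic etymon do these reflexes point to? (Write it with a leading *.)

Position 5: Ratunar has y, Orsoli has z. Ratunar preserves y here (none of its changes turn any other segment into y), so the proto-segment is *y.
Position 3: Ratunar has f, Orsoli has h. Ratunar preserves f here (none of its changes turn any other segment into f), so the proto-segment is *f.
Position 6: Ratunar has e, Orsoli has a. Orsoli preserves a here (none of its changes turn any other segment into a), so the proto-segment is *a.
Continuing position by position gives *gofeya; check it forward:
Ratunar: start from *gofeya.
  rule 1: no change — gofeya
  rule 2: no change — gofeya
  rule 3 (vowel merger): gofeya → gofeye
  rule 4 (vowel merger): gofeye → gufeye
  ⇒ Ratunar gufeye
Orsoli: *gofeya
  gofeya → gofeza   [unconditioned shift]
  gofeza → goheza   [unconditioned shift]
  giving Orsoli goheza.
No other proto-form is consistent with every reflex, so the reconstruction is *gofeya.

*gofeya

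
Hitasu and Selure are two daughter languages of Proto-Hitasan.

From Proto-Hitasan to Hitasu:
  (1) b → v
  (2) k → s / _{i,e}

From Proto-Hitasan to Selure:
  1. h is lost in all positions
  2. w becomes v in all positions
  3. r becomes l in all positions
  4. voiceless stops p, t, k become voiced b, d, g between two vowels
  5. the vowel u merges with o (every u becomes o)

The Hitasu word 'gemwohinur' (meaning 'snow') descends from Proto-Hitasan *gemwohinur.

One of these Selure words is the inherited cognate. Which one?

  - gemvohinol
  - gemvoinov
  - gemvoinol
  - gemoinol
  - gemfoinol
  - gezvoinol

Selure: *gemwohinur > gemwoinur > gemvoinur > gemvoinul > gemvoinol  (by h-loss, unconditioned shift, unconditioned shift, vowel merger)

gemvoinol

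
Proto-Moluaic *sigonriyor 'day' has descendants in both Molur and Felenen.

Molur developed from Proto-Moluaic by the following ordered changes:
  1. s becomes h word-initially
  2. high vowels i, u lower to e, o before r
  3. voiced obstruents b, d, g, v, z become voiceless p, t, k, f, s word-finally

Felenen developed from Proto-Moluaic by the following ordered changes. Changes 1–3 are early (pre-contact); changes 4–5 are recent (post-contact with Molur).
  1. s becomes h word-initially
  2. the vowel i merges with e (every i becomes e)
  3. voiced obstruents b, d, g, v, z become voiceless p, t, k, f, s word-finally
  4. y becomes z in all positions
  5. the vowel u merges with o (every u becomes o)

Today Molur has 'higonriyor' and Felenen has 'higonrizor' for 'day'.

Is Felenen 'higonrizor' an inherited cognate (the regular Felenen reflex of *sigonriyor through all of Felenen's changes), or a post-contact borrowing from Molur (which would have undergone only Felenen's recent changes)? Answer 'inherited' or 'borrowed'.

If inherited, *sigonriyor would pass through all of Felenen's changes:
Felenen: start from *sigonriyor.
  rule 1 (debuccalisation): sigonriyor → higonriyor
  rule 2 (vowel merger): higonriyor → hegonreyor
  rule 3: no change — hegonreyor
  rule 4 (unconditioned shift): hegonreyor → hegonrezor
  rule 5: no change — hegonrezor
  ⇒ Felenen hegonrezor
If borrowed from Molur 'higonriyor' after the early changes, it would undergo only the recent ones:
  rule 4 (unconditioned shift): higonriyor → higonrizor
  rule 5 (vowel merger): no change (higonrizor)
  ⇒ as a loan: higonrizor
Felenen 'higonrizor' matches the loan outcome 'higonrizor', not the inherited 'hegonrezor' — it skipped the early Felenen changes, so it was borrowed from Molur.

borrowed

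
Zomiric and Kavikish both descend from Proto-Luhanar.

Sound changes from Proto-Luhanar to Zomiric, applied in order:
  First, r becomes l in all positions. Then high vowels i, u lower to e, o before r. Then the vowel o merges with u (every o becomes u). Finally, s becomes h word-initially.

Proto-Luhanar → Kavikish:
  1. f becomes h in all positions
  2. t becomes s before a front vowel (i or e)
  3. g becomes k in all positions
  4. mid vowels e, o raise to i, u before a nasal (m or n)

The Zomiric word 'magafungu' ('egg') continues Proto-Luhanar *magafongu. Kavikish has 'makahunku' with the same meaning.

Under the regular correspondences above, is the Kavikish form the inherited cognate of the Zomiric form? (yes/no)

yes

Derive the expected Kavikish reflex of *magafongu:
Kavikish: *magafongu > magahongu > makahonku > makahunku  (by unconditioned shift, unconditioned shift, pre-nasal raising)
Kavikish 'makahunku' matches the regular reflex exactly, so the pair is cognate.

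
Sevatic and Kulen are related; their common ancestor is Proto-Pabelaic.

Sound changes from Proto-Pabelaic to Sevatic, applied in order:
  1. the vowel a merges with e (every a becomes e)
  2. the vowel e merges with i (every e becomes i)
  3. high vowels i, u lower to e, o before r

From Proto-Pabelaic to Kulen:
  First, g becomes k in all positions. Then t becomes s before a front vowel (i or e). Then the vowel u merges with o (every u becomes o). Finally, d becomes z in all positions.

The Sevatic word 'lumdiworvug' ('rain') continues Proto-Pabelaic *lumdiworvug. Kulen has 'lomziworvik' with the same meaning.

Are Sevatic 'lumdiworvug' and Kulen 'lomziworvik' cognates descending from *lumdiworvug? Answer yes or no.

no

Derive the expected Kulen reflex of *lumdiworvug:
Kulen: *lumdiworvug
  lumdiworvug → lumdiworvuk   [unconditioned shift]
  lumdiworvuk (rule 2 does not apply)
  lumdiworvuk → lomdiworvok   [vowel merger]
  lomdiworvok → lomziworvok   [unconditioned shift]
  giving Kulen lomziworvok.
The regular Kulen reflex would be 'lomziworvok', but the attested form is 'lomziworvik'. The correspondence is irregular, so they are not cognates (the Kulen form has a different source).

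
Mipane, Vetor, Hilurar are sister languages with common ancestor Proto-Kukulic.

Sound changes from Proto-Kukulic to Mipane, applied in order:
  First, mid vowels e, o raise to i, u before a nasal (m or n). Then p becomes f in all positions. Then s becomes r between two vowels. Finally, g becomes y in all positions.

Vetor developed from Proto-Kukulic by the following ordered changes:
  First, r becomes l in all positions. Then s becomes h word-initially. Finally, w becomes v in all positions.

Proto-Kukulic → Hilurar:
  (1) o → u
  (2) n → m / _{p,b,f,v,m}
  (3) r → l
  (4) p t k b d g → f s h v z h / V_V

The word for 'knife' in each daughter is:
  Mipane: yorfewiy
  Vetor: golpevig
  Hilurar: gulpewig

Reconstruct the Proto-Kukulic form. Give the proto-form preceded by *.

Position 4: Mipane has f, Vetor has p, Hilurar has p. Vetor preserves p here (none of its changes turn any other segment into p), so the proto-segment is *p.
Position 8: Mipane has y, Vetor has g, Hilurar has g. Vetor preserves g here (none of its changes turn any other segment into g), so the proto-segment is *g.
Position 6: Mipane has w, Vetor has v, Hilurar has w. Mipane preserves w here (none of its changes turn any other segment into w), so the proto-segment is *w.
Verify the candidate proto-form against each daughter:
Mipane: *gorpewig > gorfewig > yorfewiy  (by unconditioned shift, unconditioned shift)
Vetor: start from *gorpewig.
  rule 1 (unconditioned shift): gorpewig → golpewig
  rule 2: no change — golpewig
  rule 3 (unconditioned shift): golpewig → golpevig
  ⇒ Vetor golpevig
Hilurar: start from *gorpewig.
  rule 1 (vowel merger): gorpewig → gurpewig
  rule 2: no change — gurpewig
  rule 3 (unconditioned shift): gurpewig → gulpewig
  rule 4: no change — gulpewig
  ⇒ Hilurar gulpewig
Only *gorpewig yields all of Mipane yorfewiy, Vetor golpevig, Hilurar gulpewig.

*gorpewig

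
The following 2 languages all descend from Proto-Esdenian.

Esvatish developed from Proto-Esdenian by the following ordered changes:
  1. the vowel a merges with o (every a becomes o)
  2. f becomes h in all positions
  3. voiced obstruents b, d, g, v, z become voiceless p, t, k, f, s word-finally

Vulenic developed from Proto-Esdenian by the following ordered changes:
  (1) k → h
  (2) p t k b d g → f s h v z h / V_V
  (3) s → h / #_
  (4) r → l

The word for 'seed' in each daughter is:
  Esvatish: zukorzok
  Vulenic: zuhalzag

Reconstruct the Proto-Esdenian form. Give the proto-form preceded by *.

*zukarzag

Position 4: Esvatish has o, Vulenic has a. Vulenic preserves a here (none of its changes turn any other segment into a), so the proto-segment is *a.
Position 7: Esvatish has o, Vulenic has a. Vulenic preserves a here (none of its changes turn any other segment into a), so the proto-segment is *a.
This points to *zukarzag. Verify forward in each daughter:
Esvatish: *zukarzag > zukorzog > zukorzok  (by vowel merger, final devoicing)
Vulenic: start from *zukarzag.
  rule 1 (unconditioned shift): zukarzag → zuharzag
  rule 2: no change — zuharzag
  rule 3: no change — zuharzag
  rule 4 (unconditioned shift): zuharzag → zuhalzag
  ⇒ Vulenic zuhalzag
*zukarzag is the unique common source.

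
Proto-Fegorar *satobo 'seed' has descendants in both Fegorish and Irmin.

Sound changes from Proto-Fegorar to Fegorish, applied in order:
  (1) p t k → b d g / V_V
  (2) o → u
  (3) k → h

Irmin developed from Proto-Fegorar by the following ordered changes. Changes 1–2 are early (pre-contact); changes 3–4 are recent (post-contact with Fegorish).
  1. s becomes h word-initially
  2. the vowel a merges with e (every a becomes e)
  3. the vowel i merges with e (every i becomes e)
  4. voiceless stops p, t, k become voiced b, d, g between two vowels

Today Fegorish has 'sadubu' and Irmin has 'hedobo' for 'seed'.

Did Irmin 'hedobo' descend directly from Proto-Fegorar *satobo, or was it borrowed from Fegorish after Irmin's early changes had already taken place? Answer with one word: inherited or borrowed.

If inherited, *satobo would pass through all of Irmin's changes:
Irmin: *satobo > hatobo > hetobo > hedobo  (by debuccalisation, vowel merger, intervocalic voicing)
If borrowed from Fegorish 'sadubu' after the early changes, it would undergo only the recent ones:
  rule 3 (vowel merger): no change (sadubu)
  rule 4 (intervocalic voicing): no change (sadubu)
  ⇒ as a loan: sadubu
Irmin 'hedobo' matches the inherited outcome exactly, so it is an inherited cognate, not a loan.

inherited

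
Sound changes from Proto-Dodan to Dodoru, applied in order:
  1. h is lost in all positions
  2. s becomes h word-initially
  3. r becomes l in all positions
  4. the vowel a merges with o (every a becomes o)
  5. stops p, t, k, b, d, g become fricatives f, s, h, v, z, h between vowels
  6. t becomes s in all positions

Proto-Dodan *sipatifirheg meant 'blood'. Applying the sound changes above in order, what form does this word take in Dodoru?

Dodoru: *sipatifirheg > sipatifireg > hipatifireg > hipatifileg > hipotifileg > hifosifileg  (by h-loss, debuccalisation, unconditioned shift, vowel merger, intervocalic lenition)

hifosifileg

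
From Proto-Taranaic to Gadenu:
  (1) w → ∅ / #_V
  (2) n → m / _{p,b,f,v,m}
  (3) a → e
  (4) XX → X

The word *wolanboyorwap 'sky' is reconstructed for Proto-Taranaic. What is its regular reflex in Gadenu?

Gadenu: start from *wolanboyorwap.
  rule 1 (glide loss): wolanboyorwap → olanboyorwap
  rule 2 (nasal place assimilation): olanboyorwap → olamboyorwap
  rule 3 (vowel merger): olamboyorwap → olemboyorwep
  rule 4: no change — olemboyorwep
  ⇒ Gadenu olemboyorwep

olemboyorwep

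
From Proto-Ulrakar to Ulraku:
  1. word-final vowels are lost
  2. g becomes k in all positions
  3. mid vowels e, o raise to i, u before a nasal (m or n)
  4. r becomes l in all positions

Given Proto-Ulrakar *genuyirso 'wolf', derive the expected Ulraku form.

kinuyils

Ulraku: *genuyirso
  genuyirso → genuyirs   [apocope]
  genuyirs → kenuyirs   [unconditioned shift]
  kenuyirs → kinuyirs   [pre-nasal raising]
  kinuyirs → kinuyils   [unconditioned shift]
  giving Ulraku kinuyils.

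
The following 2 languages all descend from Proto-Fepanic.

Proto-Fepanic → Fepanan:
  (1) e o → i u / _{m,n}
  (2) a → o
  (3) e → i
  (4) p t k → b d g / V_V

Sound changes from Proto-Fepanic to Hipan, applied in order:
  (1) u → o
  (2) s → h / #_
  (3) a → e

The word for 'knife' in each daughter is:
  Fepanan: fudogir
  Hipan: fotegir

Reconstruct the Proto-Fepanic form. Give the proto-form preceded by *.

Position 4: Fepanan has o, Hipan has e. Taking the neighbouring segments as reconstructed: Fepanan o could go back to *a or *o; Hipan e could go back to *a or *e — the one source consistent with every daughter is *a.
Position 3: Fepanan has d, Hipan has t. Hipan preserves t here (none of its changes turn any other segment into t), so the proto-segment is *t.
Position 2: Fepanan has u, Hipan has o. Taking the neighbouring segments as reconstructed: Fepanan u can only go back to *u; Hipan o could go back to *o or *u — the one source consistent with every daughter is *u.
Verify the candidate proto-form against each daughter:
Fepanan: start from *futagir.
  rule 1: no change — futagir
  rule 2 (vowel merger): futagir → futogir
  rule 3: no change — futogir
  rule 4 (intervocalic voicing): futogir → fudogir
  ⇒ Fepanan fudogir
Hipan: start from *futagir.
  rule 1 (vowel merger): futagir → fotagir
  rule 2: no change — fotagir
  rule 3 (vowel merger): fotagir → fotegir
  ⇒ Hipan fotegir
Only *futagir yields all of Fepanan fudogir, Hipan fotegir.

*futagir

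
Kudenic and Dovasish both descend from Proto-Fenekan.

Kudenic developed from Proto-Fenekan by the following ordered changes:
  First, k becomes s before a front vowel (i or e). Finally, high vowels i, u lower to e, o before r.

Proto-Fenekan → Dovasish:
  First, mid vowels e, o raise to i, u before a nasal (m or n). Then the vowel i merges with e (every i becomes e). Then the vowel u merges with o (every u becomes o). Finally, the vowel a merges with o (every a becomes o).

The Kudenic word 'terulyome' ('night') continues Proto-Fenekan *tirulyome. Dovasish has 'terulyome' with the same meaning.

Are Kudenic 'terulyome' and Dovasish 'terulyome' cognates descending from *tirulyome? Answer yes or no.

no

Derive the expected Dovasish reflex of *tirulyome:
Dovasish: start from *tirulyome.
  rule 1 (pre-nasal raising): tirulyome → tirulyume
  rule 2 (vowel merger): tirulyume → terulyume
  rule 3 (vowel merger): terulyume → terolyome
  rule 4: no change — terolyome
  ⇒ Dovasish terolyome
The regular Dovasish reflex would be 'terolyome', but the attested form is 'terulyome'. The correspondence is irregular, so they are not cognates (the Dovasish form has a different source).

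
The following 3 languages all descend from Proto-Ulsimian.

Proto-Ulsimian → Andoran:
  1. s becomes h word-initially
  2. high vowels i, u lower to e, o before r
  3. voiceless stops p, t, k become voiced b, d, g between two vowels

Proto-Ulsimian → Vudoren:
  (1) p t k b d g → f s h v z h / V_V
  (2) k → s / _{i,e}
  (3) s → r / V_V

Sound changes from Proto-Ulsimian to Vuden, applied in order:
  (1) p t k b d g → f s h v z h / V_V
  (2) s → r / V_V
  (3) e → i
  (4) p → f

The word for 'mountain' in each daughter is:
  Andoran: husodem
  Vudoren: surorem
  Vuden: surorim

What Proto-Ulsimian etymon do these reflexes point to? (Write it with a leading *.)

Position 5: Andoran has d, Vudoren has r, Vuden has r. Taking the neighbouring segments as reconstructed: Andoran d could go back to *t or *d; Vudoren r could go back to *t or *s or *r; Vuden r could go back to *t or *s or *r — the one source consistent with every daughter is *t.
Position 1: Andoran has h, Vudoren has s, Vuden has s. Taking the neighbouring segments as reconstructed: Andoran h could go back to *s or *h; Vudoren s can only go back to *s; Vuden s can only go back to *s — the one source consistent with every daughter is *s.
This points to *susotem. Verify forward in each daughter:
Andoran: *susotem
  susotem → husotem   [debuccalisation]
  husotem (rule 2 does not apply)
  husotem → husodem   [intervocalic voicing]
  giving Andoran husodem.
Vudoren: *susotem
  susotem → susosem   [intervocalic lenition]
  susosem (rule 2 does not apply)
  susosem → surorem   [rhotacism]
  giving Vudoren surorem.
Vuden: *susotem > susosem > surorem > surorim  (by intervocalic lenition, rhotacism, vowel merger)
*susotem is the unique common source.

*susotem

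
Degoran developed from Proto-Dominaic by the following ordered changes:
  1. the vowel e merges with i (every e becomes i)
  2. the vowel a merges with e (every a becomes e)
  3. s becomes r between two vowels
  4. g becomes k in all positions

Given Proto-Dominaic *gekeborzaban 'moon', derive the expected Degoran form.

Degoran: start from *gekeborzaban.
  rule 1 (vowel merger): gekeborzaban → gikiborzaban
  rule 2 (vowel merger): gikiborzaban → gikiborzeben
  rule 3: no change — gikiborzeben
  rule 4 (unconditioned shift): gikiborzeben → kikiborzeben
  ⇒ Degoran kikiborzeben

kikiborzeben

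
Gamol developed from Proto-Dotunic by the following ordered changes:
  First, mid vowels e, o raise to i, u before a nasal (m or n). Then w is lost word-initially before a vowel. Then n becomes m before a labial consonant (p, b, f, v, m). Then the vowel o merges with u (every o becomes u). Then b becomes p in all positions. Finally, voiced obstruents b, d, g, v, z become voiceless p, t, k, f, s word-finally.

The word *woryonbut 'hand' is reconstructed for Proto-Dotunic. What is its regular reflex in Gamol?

Gamol: *woryonbut > woryunbut > oryunbut > oryumbut > uryumbut > uryumput  (by pre-nasal raising, glide loss, nasal place assimilation, vowel merger, unconditioned shift)

uryumput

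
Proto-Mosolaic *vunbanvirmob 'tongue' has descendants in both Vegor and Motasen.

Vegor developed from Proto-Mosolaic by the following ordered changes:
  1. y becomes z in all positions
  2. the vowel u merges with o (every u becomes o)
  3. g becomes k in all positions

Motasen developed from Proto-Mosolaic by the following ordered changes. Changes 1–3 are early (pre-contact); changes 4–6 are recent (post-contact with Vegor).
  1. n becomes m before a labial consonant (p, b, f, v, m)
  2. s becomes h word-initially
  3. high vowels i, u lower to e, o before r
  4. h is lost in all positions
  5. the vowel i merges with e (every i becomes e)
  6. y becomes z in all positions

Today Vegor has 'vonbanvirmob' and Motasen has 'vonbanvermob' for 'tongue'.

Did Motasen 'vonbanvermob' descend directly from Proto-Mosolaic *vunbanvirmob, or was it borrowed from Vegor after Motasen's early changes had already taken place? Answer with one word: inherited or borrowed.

borrowed

If inherited, *vunbanvirmob would pass through all of Motasen's changes:
Motasen: start from *vunbanvirmob.
  rule 1 (nasal place assimilation): vunbanvirmob → vumbamvirmob
  rule 2: no change — vumbamvirmob
  rule 3 (pre-rhotic lowering): vumbamvirmob → vumbamvermob
  rule 4: no change — vumbamvermob
  rule 5: no change — vumbamvermob
  rule 6: no change — vumbamvermob
  ⇒ Motasen vumbamvermob
If borrowed from Vegor 'vonbanvirmob' after the early changes, it would undergo only the recent ones:
  rule 4 (h-loss): no change (vonbanvirmob)
  rule 5 (vowel merger): vonbanvirmob → vonbanvermob
  rule 6 (unconditioned shift): no change (vonbanvermob)
  ⇒ as a loan: vonbanvermob
Motasen 'vonbanvermob' matches the loan outcome 'vonbanvermob', not the inherited 'vumbamvermob' — it skipped the early Motasen changes, so it was borrowed from Vegor.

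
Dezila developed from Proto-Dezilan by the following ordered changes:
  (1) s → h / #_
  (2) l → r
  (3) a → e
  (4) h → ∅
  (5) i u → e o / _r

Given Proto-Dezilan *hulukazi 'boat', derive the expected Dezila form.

Dezila: start from *hulukazi.
  rule 1: no change — hulukazi
  rule 2 (unconditioned shift): hulukazi → hurukazi
  rule 3 (vowel merger): hurukazi → hurukezi
  rule 4 (h-loss): hurukezi → urukezi
  rule 5 (pre-rhotic lowering): urukezi → orukezi
  ⇒ Dezila orukezi

orukezi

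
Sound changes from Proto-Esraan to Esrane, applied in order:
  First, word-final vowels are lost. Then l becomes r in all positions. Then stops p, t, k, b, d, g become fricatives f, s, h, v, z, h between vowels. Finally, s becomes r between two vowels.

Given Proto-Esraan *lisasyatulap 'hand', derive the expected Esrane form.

rirasyarurap

Esrane: start from *lisasyatulap.
  rule 1: no change — lisasyatulap
  rule 2 (unconditioned shift): lisasyatulap → risasyaturap
  rule 3 (intervocalic lenition): risasyaturap → risasyasurap
  rule 4 (rhotacism): risasyasurap → rirasyarurap
  ⇒ Esrane rirasyarurap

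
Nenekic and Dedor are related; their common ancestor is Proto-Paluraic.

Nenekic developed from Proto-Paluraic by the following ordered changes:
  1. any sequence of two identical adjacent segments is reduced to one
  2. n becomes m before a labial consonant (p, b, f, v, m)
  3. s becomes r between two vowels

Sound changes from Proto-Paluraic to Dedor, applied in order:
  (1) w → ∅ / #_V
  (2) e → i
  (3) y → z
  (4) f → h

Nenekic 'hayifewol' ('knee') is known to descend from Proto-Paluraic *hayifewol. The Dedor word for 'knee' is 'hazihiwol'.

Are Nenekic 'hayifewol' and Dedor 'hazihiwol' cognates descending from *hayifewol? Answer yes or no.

yes

Derive the expected Dedor reflex of *hayifewol:
Dedor: *hayifewol > hayifiwol > hazifiwol > hazihiwol  (by vowel merger, unconditioned shift, unconditioned shift)
Dedor 'hazihiwol' matches the regular reflex exactly, so the pair is cognate.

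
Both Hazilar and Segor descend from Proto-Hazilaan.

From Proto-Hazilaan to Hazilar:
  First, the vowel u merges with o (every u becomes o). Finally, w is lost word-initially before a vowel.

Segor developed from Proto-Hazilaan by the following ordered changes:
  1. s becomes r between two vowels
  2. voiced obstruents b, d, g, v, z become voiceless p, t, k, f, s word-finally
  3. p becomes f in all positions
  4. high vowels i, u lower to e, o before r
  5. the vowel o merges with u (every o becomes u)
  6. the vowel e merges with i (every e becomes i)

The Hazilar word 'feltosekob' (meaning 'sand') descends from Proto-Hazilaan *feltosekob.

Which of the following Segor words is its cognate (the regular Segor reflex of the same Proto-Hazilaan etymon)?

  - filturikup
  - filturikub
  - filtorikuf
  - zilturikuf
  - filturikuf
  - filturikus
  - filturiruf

Segor: start from *feltosekob.
  rule 1 (rhotacism): feltosekob → feltorekob
  rule 2 (final devoicing): feltorekob → feltorekop
  rule 3 (unconditioned shift): feltorekop → feltorekof
  rule 4: no change — feltorekof
  rule 5 (vowel merger): feltorekof → felturekuf
  rule 6 (vowel merger): felturekuf → filturikuf
  ⇒ Segor filturikuf
Among the options, 'filturikuf' alone shows every Segor change applied in order.

filturikuf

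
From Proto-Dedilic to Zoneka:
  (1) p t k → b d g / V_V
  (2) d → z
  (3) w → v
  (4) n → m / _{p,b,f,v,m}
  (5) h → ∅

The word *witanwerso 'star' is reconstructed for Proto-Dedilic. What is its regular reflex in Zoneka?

Zoneka: *witanwerso
  witanwerso → widanwerso   [intervocalic voicing]
  widanwerso → wizanwerso   [unconditioned shift]
  wizanwerso → vizanverso   [unconditioned shift]
  vizanverso → vizamverso   [nasal place assimilation]
  vizamverso (rule 5 does not apply)
  giving Zoneka vizamverso.

vizamverso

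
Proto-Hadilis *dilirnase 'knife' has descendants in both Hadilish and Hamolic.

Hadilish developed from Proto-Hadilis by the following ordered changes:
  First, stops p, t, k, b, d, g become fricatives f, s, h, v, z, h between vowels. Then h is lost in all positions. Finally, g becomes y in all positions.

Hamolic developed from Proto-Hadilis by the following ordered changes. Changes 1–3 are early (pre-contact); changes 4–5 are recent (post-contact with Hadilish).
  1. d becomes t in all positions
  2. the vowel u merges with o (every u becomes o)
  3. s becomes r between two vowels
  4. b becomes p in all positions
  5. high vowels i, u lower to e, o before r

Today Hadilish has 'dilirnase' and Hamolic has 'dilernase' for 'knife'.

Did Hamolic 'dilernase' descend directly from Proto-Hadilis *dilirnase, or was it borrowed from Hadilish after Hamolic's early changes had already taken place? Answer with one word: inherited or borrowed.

If inherited, *dilirnase would pass through all of Hamolic's changes:
Hamolic: *dilirnase
  dilirnase → tilirnase   [unconditioned shift]
  tilirnase (rule 2 does not apply)
  tilirnase → tilirnare   [rhotacism]
  tilirnare (rule 4 does not apply)
  tilirnare → tilernare   [pre-rhotic lowering]
  giving Hamolic tilernare.
If borrowed from Hadilish 'dilirnase' after the early changes, it would undergo only the recent ones:
  rule 4 (unconditioned shift): no change (dilirnase)
  rule 5 (pre-rhotic lowering): dilirnase → dilernase
  ⇒ as a loan: dilernase
Hamolic 'dilernase' matches the loan outcome 'dilernase', not the inherited 'tilernare' — it skipped the early Hamolic changes, so it was borrowed from Hadilish.

borrowed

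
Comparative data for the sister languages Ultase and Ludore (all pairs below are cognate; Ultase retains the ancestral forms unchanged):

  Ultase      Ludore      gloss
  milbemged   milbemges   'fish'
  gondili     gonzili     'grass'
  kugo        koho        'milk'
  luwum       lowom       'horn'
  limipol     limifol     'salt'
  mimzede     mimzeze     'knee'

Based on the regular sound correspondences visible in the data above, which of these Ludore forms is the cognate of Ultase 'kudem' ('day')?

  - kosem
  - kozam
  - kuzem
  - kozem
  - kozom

kozem

kugo ~ koho, luwum ~ lowom — Ultase u corresponds to Ludore o after a consonant, before a consonant other than r, m, n, p, b, f, v.
mimzede ~ mimzeze — Ultase d corresponds to Ludore z between vowels (before a front vowel).
Applying these to Ultase 'kudem':
  kudem → kodem   (u→o after a consonant, before a consonant other than r, m, n, p, b, f, v)
  kodem → kozem   (d→z between vowels (before a front vowel))
So the Ludore cognate is 'kozem'.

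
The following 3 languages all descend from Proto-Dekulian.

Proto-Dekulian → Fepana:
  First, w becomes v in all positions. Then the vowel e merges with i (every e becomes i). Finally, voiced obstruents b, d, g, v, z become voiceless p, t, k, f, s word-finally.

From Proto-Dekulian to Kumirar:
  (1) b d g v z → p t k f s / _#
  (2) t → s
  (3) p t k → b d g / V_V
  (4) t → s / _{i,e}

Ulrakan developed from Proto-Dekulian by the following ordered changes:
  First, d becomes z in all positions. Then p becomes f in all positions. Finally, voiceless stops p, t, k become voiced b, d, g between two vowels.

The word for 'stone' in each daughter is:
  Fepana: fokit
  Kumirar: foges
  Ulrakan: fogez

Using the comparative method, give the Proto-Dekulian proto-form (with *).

*foked

Position 3: Fepana has k, Kumirar has g, Ulrakan has g. Taking the neighbouring segments as reconstructed: Fepana k can only go back to *k; Kumirar g could go back to *k or *g; Ulrakan g could go back to *k or *g — the one source consistent with every daughter is *k.
Position 4: Fepana has i, Kumirar has e, Ulrakan has e. Kumirar preserves e here (none of its changes turn any other segment into e), so the proto-segment is *e.
Position 5: Fepana has t, Kumirar has s, Ulrakan has z. Taking the neighbouring segments as reconstructed: Fepana t could go back to *t or *d; Kumirar s could go back to *t or *d or *s or *z; Ulrakan z could go back to *d or *z — the one source consistent with every daughter is *d.
The remaining positions agree across the daughters. Check the candidate against every language:
Fepana: *foked
  foked (rule 1 does not apply)
  foked → fokid   [vowel merger]
  fokid → fokit   [final devoicing]
  giving Fepana fokit.
Kumirar: start from *foked.
  rule 1 (final devoicing): foked → foket
  rule 2 (unconditioned shift): foket → fokes
  rule 3 (intervocalic voicing): fokes → foges
  rule 4: no change — foges
  ⇒ Kumirar foges
Ulrakan: start from *foked.
  rule 1 (unconditioned shift): foked → fokez
  rule 2: no change — fokez
  rule 3 (intervocalic voicing): fokez → fogez
  ⇒ Ulrakan fogez
*foked is the unique common source.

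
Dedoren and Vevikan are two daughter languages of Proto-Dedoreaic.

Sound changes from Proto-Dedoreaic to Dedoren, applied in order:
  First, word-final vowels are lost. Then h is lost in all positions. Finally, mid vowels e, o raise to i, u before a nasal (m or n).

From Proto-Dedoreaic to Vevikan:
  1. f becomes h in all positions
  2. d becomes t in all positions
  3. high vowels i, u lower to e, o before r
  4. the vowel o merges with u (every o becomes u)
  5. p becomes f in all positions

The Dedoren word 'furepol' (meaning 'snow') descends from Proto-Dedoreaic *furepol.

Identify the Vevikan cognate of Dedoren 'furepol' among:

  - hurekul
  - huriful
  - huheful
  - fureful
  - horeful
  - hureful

hureful

Vevikan: *furepol
  furepol → hurepol   [unconditioned shift]
  hurepol (rule 2 does not apply)
  hurepol → horepol   [pre-rhotic lowering]
  horepol → hurepul   [vowel merger]
  hurepul → hureful   [unconditioned shift]
  giving Vevikan hureful.
Only 'hureful' matches the regular Vevikan development of *furepol.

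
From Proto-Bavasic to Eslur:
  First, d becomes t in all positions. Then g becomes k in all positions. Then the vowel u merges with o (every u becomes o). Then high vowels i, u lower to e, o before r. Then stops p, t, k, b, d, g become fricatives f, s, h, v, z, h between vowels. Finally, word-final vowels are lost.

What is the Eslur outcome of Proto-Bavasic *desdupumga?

Eslur: *desdupumga > testupumga > testupumka > testopomka > testofomka > testofomk  (by unconditioned shift, unconditioned shift, vowel merger, intervocalic lenition, apocope)

testofomk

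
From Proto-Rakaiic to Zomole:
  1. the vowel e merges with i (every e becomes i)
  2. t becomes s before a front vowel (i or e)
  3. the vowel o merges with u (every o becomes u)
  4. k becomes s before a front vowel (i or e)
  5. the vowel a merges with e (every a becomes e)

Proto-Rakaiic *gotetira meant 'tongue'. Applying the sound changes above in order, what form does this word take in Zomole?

Zomole: *gotetira
  gotetira → gotitira   [vowel merger]
  gotitira → gosisira   [palatalisation]
  gosisira → gusisira   [vowel merger]
  gusisira (rule 4 does not apply)
  gusisira → gusisire   [vowel merger]
  giving Zomole gusisire.

gusisire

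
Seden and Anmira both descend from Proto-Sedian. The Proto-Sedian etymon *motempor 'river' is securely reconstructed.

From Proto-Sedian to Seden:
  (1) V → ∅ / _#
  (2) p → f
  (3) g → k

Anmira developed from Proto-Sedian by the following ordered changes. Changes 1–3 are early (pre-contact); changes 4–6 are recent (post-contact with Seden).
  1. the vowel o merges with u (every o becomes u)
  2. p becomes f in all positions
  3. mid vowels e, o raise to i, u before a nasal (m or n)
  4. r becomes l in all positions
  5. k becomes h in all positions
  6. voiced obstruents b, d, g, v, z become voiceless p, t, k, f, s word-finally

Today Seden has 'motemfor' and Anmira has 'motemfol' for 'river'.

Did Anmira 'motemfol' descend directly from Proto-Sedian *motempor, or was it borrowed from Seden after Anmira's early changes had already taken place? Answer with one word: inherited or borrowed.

If inherited, *motempor would pass through all of Anmira's changes:
Anmira: start from *motempor.
  rule 1 (vowel merger): motempor → mutempur
  rule 2 (unconditioned shift): mutempur → mutemfur
  rule 3 (pre-nasal raising): mutemfur → mutimfur
  rule 4 (unconditioned shift): mutimfur → mutimful
  rule 5: no change — mutimful
  rule 6: no change — mutimful
  ⇒ Anmira mutimful
If borrowed from Seden 'motemfor' after the early changes, it would undergo only the recent ones:
  rule 4 (unconditioned shift): motemfor → motemfol
  rule 5 (unconditioned shift): no change (motemfol)
  rule 6 (final devoicing): no change (motemfol)
  ⇒ as a loan: motemfol
Anmira 'motemfol' matches the loan outcome 'motemfol', not the inherited 'mutimful' — it skipped the early Anmira changes, so it was borrowed from Seden.

borrowed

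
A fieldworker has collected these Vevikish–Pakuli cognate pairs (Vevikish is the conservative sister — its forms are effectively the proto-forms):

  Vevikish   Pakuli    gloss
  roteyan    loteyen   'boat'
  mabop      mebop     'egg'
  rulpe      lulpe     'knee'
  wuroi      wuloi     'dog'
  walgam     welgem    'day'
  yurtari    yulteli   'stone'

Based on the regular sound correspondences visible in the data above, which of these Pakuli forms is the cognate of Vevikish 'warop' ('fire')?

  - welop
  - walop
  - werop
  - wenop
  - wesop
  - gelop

welop

yurtari ~ yulteli — Vevikish a corresponds to Pakuli e after a consonant, before r.
wuroi ~ wuloi — Vevikish r corresponds to Pakuli l between vowels (before a back vowel).
Applying these to Vevikish 'warop':
  warop → werop   (a→e after a consonant, before r)
  werop → welop   (r→l between vowels (before a back vowel))
So the Pakuli cognate is 'welop'.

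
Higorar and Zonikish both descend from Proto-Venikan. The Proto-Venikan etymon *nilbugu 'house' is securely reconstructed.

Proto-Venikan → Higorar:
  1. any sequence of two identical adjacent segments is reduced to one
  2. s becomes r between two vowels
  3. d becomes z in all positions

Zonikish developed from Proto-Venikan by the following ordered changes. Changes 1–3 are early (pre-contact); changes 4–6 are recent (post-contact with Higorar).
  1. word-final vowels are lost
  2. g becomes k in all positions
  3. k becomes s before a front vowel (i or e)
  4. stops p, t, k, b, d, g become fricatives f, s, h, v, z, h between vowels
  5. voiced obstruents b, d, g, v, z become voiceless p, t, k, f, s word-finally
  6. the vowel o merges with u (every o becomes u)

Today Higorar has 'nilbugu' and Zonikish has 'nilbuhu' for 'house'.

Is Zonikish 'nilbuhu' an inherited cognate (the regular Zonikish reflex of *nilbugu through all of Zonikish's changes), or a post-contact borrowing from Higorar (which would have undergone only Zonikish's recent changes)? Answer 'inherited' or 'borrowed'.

If inherited, *nilbugu would pass through all of Zonikish's changes:
Zonikish: *nilbugu > nilbug > nilbuk  (by apocope, unconditioned shift)
If borrowed from Higorar 'nilbugu' after the early changes, it would undergo only the recent ones:
  rule 4 (intervocalic lenition): nilbugu → nilbuhu
  rule 5 (final devoicing): no change (nilbuhu)
  rule 6 (vowel merger): no change (nilbuhu)
  ⇒ as a loan: nilbuhu
Zonikish 'nilbuhu' matches the loan outcome 'nilbuhu', not the inherited 'nilbuk' — it skipped the early Zonikish changes, so it was borrowed from Higorar.

borrowed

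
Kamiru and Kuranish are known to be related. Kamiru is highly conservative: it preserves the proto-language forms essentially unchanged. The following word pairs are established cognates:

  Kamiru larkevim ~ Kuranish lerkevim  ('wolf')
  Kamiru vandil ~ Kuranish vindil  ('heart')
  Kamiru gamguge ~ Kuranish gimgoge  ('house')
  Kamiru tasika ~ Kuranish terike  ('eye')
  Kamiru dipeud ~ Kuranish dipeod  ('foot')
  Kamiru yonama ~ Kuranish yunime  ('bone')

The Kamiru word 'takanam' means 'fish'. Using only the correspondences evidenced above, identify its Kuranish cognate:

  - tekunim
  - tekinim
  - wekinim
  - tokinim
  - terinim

tasika ~ terike — Kamiru a corresponds to Kuranish e after a consonant, before a consonant other than r, m, n, p, b, f, v.
vandil ~ vindil — Kamiru a corresponds to Kuranish i after a consonant, before a nasal.
gamguge ~ gimgoge, yonama ~ yunime — Kamiru a corresponds to Kuranish i after a consonant, before a nasal.
Applying these to Kamiru 'takanam':
  takanam → tekanam   (a→e after a consonant, before a consonant other than r, m, n, p, b, f, v)
  tekanam → tekinam   (a→i after a consonant, before a nasal)
  tekinam → tekinim   (a→i after a consonant, before a nasal)
So the Kuranish cognate is 'tekinim'.

tekinim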